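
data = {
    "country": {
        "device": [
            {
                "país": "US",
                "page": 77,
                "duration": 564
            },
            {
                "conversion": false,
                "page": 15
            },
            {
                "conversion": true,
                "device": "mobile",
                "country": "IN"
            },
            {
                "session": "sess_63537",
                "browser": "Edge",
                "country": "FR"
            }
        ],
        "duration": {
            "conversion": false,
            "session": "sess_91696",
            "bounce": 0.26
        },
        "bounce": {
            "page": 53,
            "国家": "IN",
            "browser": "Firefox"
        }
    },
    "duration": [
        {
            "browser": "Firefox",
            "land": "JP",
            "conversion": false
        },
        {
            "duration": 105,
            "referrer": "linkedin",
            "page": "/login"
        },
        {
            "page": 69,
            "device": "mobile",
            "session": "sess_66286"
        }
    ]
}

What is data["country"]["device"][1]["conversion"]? False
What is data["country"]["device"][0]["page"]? 77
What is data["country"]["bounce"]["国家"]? "IN"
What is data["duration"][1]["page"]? "/login"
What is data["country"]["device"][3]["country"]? "FR"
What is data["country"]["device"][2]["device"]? "mobile"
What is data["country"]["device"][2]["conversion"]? True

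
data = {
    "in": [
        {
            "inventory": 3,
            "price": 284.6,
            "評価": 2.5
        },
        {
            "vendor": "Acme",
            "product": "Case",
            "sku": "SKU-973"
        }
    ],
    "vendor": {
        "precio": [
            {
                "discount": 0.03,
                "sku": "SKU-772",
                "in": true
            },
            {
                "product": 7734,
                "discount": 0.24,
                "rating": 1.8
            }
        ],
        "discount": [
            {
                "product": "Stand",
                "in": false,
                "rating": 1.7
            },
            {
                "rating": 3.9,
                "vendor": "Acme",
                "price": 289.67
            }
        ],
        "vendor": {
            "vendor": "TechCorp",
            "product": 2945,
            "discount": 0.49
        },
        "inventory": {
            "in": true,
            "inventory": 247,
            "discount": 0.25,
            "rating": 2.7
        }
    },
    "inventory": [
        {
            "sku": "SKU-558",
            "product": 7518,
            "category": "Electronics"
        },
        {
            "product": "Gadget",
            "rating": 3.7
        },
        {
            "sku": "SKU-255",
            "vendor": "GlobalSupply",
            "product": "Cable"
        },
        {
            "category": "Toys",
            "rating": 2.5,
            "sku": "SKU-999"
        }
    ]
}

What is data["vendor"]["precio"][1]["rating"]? 1.8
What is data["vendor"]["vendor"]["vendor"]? "TechCorp"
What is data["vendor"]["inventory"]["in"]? True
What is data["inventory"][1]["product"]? "Gadget"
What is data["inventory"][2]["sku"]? "SKU-255"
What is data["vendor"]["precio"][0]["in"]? True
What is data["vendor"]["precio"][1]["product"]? 7734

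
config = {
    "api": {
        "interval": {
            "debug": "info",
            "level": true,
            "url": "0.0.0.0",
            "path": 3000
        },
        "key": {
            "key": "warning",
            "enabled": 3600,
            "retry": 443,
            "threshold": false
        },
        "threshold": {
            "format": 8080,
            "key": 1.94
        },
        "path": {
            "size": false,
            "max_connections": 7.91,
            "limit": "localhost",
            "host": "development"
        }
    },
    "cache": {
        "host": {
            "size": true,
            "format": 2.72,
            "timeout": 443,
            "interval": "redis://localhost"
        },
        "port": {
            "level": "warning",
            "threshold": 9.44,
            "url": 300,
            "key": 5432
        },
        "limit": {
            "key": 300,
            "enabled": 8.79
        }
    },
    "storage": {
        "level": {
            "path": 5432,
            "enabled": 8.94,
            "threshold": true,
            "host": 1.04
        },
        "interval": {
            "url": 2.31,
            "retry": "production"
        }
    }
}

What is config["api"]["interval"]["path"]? 3000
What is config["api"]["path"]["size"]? False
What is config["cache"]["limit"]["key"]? 300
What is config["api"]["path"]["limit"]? "localhost"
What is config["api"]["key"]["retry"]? 443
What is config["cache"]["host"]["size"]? True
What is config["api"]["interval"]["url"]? "0.0.0.0"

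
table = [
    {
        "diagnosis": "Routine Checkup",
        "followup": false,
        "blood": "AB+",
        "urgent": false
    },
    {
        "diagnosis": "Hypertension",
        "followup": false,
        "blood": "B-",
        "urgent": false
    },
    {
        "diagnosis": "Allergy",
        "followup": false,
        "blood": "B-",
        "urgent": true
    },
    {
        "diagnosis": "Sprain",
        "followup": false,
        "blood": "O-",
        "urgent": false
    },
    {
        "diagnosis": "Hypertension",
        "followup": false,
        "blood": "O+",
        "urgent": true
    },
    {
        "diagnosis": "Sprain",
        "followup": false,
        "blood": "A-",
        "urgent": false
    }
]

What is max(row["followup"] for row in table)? False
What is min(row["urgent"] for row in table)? False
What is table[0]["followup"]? False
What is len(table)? 6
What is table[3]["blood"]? "O-"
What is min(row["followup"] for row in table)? False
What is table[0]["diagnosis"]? "Routine Checkup"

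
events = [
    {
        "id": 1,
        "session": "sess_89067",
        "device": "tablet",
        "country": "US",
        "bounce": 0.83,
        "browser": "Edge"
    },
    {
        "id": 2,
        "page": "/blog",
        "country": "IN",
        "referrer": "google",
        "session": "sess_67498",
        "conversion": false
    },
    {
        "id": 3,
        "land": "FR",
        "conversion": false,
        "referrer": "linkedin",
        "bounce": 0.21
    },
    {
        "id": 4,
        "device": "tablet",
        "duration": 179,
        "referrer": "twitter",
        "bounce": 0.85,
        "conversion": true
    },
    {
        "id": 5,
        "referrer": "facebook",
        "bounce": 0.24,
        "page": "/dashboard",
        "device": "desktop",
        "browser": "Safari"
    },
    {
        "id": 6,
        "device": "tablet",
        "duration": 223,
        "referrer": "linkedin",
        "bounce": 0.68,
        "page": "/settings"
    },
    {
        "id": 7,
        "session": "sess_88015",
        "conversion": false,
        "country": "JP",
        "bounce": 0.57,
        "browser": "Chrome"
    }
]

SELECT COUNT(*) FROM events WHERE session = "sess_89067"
1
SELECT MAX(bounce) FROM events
0.85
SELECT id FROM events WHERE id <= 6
[1, 2, 3, 4, 5, 6]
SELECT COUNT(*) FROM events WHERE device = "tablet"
3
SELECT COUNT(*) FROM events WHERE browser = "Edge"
1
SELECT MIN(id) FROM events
1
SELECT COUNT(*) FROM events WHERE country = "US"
1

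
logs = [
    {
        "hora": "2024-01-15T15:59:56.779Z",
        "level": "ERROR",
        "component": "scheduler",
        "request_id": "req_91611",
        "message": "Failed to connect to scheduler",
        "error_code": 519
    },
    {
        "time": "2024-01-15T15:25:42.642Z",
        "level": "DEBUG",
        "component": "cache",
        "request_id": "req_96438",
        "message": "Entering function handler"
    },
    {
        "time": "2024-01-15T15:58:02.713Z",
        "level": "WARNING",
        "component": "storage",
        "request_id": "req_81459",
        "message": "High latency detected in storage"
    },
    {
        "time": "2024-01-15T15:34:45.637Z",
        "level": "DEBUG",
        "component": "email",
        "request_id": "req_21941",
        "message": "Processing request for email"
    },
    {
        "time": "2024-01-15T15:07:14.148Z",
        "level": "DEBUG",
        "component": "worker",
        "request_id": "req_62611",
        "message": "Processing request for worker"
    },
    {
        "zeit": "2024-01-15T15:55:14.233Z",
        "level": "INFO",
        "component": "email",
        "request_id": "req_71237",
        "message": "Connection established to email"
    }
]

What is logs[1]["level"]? "DEBUG"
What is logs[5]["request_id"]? "req_71237"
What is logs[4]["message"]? "Processing request for worker"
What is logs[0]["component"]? "scheduler"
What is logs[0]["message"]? "Failed to connect to scheduler"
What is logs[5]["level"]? "INFO"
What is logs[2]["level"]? "WARNING"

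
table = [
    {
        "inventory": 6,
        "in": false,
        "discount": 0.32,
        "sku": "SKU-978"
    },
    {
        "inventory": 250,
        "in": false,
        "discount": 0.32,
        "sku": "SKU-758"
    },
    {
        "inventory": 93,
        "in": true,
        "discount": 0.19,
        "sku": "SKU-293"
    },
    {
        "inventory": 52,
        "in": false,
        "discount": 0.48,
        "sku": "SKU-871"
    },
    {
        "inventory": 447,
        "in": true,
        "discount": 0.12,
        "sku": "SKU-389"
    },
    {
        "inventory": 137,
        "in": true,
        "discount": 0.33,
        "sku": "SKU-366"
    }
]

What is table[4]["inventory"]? 447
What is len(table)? 6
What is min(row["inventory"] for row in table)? 6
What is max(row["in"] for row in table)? True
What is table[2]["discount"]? 0.19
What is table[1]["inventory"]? 250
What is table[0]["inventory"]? 6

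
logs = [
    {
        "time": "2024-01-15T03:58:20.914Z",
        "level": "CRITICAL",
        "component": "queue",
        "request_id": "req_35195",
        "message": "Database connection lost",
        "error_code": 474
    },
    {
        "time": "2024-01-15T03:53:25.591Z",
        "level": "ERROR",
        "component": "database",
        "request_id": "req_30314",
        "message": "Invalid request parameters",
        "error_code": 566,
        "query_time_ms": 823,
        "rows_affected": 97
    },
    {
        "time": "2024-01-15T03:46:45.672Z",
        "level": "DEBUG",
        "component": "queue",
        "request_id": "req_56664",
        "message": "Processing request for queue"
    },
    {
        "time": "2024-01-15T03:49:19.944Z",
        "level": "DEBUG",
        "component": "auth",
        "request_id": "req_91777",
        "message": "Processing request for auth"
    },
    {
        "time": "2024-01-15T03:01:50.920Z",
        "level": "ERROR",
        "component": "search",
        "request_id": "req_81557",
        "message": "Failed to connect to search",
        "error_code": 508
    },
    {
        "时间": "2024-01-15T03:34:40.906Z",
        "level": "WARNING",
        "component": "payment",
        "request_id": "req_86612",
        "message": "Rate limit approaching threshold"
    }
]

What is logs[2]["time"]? "2024-01-15T03:46:45.672Z"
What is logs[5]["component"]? "payment"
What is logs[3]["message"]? "Processing request for auth"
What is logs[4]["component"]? "search"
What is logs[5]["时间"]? "2024-01-15T03:34:40.906Z"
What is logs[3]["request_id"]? "req_91777"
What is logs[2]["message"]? "Processing request for queue"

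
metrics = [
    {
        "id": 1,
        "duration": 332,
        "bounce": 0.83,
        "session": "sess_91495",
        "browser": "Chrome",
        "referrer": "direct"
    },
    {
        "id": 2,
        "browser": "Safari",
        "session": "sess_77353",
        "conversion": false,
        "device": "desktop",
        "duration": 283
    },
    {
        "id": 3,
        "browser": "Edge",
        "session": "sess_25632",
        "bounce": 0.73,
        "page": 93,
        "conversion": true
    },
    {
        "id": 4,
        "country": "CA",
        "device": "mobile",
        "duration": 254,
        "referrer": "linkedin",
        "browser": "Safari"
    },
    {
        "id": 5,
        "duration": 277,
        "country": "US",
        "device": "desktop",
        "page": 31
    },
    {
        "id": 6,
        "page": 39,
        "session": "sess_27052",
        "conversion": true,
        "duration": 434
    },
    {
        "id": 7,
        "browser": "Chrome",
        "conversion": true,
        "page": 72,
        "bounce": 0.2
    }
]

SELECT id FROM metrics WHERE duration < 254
[]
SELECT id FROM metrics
[1, 2, 3, 4, 5, 6, 7]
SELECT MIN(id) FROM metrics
1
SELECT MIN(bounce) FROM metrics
0.2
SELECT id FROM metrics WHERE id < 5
[1, 2, 3, 4]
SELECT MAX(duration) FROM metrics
434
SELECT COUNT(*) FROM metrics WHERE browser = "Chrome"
2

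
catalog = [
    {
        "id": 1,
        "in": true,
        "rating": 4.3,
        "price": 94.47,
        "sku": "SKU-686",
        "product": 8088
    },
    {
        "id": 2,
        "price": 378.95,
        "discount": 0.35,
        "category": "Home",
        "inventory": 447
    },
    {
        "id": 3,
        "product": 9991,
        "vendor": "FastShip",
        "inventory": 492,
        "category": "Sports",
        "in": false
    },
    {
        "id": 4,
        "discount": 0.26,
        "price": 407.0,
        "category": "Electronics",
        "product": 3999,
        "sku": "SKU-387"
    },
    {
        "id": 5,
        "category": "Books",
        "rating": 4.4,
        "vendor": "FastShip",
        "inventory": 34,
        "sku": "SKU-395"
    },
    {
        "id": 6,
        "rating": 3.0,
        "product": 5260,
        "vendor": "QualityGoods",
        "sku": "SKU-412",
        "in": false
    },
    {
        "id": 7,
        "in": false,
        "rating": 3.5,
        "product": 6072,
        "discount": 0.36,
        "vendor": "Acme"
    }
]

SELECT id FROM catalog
[1, 2, 3, 4, 5, 6, 7]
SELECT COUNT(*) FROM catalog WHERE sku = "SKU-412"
1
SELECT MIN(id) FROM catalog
1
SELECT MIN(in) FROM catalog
False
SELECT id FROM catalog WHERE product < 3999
[]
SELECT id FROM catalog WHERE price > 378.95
[4]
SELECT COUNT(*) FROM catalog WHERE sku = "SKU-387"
1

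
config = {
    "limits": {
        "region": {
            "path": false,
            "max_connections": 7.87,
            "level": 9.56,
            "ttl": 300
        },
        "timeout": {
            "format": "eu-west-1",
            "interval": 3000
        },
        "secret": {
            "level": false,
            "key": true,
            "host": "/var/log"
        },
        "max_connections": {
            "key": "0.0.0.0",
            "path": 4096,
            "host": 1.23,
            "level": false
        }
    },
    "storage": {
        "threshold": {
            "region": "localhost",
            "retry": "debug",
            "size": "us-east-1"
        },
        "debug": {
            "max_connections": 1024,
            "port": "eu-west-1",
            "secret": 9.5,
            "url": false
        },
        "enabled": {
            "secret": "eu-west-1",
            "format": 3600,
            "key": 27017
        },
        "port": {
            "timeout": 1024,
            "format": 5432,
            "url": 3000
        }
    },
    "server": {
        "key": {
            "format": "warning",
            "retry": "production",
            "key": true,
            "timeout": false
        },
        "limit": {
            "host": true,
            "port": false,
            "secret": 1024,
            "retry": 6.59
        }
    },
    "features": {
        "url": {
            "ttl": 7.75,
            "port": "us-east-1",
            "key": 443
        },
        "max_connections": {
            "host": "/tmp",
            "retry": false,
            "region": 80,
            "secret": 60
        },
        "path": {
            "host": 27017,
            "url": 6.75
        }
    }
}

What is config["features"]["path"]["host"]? 27017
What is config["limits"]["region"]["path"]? False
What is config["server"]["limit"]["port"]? False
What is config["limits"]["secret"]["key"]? True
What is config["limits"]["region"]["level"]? 9.56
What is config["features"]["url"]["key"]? 443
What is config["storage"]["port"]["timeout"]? 1024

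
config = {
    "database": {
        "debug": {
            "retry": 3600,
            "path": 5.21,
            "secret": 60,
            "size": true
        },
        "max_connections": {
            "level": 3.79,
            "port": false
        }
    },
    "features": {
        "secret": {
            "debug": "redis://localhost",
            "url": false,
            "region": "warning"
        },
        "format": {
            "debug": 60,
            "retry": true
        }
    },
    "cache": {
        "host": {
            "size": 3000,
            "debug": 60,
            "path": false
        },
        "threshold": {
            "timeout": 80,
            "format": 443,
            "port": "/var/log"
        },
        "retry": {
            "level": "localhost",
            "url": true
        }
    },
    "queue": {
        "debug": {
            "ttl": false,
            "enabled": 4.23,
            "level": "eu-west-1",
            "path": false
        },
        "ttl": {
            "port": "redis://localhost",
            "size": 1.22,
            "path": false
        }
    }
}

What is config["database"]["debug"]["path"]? 5.21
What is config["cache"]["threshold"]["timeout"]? 80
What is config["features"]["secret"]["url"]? False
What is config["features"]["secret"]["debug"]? "redis://localhost"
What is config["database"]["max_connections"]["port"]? False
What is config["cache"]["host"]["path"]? False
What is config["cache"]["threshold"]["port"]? "/var/log"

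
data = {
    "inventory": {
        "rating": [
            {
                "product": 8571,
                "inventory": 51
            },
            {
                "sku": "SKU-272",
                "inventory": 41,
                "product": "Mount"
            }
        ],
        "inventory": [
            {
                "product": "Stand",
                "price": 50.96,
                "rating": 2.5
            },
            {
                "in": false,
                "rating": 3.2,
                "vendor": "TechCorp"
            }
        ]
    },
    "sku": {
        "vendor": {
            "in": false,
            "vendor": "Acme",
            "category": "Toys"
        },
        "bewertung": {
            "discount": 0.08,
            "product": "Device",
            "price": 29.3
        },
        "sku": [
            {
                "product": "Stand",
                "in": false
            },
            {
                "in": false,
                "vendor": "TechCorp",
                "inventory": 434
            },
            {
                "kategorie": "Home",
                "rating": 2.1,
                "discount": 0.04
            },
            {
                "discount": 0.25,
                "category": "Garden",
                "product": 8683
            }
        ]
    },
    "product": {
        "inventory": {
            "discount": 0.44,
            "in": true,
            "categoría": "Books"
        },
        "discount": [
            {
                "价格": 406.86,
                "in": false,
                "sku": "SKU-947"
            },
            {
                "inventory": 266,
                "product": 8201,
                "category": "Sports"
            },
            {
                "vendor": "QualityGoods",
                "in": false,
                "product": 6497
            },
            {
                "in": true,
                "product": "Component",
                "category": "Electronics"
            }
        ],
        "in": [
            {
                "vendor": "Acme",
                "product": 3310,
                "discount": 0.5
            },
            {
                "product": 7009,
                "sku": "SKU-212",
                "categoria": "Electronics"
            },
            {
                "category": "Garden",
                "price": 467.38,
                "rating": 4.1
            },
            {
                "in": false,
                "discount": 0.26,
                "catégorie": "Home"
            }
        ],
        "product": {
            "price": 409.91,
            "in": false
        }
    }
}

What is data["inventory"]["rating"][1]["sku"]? "SKU-272"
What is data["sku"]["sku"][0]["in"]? False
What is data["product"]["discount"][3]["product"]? "Component"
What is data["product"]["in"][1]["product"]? 7009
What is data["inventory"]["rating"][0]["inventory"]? 51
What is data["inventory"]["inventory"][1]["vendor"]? "TechCorp"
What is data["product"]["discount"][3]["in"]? True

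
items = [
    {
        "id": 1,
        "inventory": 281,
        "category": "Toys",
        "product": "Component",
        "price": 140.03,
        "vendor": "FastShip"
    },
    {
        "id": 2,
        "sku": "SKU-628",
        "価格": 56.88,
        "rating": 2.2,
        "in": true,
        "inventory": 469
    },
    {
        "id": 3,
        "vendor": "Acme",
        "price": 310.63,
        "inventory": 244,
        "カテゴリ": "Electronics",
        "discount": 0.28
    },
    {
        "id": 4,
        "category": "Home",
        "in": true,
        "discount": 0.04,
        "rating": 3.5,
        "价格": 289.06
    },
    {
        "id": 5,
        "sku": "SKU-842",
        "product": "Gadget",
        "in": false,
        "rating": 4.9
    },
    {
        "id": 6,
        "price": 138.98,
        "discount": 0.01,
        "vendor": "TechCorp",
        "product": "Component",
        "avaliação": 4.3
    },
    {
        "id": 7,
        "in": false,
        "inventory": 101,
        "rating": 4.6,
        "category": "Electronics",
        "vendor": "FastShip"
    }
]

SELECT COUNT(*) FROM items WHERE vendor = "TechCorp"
1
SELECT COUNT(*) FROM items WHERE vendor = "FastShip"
2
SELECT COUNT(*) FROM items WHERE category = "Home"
1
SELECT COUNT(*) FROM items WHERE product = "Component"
2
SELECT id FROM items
[1, 2, 3, 4, 5, 6, 7]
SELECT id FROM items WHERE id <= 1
[1]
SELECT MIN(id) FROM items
1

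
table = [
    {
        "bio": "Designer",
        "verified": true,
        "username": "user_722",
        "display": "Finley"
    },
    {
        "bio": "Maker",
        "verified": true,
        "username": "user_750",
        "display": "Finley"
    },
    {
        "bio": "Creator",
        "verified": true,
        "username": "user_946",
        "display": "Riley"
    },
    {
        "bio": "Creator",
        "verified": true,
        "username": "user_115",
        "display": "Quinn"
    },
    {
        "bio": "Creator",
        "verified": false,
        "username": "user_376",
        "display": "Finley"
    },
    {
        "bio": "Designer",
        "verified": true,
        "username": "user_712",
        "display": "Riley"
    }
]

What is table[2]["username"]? "user_946"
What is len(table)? 6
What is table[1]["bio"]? "Maker"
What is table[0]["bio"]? "Designer"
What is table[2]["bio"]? "Creator"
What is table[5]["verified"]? True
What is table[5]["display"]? "Riley"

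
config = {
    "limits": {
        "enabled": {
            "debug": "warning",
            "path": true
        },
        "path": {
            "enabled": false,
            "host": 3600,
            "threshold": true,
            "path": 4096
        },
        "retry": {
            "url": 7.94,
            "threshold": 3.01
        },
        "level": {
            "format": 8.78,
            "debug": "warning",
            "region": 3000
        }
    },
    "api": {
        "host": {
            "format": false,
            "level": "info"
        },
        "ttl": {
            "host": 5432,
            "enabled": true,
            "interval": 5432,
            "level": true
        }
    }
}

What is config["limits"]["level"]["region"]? 3000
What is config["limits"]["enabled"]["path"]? True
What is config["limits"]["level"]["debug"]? "warning"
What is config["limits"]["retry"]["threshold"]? 3.01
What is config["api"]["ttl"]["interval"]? 5432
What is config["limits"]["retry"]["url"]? 7.94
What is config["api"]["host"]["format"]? False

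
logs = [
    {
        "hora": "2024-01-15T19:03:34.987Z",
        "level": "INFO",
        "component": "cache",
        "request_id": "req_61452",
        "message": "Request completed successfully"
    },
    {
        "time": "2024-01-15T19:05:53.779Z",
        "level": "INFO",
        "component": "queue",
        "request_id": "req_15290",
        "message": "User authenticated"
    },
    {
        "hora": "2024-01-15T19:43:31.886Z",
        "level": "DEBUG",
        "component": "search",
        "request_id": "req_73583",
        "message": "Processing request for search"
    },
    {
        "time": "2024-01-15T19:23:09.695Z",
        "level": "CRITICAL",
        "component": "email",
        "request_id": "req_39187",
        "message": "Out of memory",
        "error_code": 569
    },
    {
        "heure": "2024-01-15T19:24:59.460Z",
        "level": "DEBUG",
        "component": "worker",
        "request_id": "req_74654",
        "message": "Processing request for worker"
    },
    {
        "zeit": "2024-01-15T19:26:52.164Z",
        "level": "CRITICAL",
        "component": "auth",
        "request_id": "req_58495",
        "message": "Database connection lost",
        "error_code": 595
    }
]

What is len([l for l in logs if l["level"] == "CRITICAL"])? 2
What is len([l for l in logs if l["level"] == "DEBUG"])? 2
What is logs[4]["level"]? "DEBUG"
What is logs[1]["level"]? "INFO"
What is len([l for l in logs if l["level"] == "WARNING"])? 0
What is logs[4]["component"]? "worker"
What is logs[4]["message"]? "Processing request for worker"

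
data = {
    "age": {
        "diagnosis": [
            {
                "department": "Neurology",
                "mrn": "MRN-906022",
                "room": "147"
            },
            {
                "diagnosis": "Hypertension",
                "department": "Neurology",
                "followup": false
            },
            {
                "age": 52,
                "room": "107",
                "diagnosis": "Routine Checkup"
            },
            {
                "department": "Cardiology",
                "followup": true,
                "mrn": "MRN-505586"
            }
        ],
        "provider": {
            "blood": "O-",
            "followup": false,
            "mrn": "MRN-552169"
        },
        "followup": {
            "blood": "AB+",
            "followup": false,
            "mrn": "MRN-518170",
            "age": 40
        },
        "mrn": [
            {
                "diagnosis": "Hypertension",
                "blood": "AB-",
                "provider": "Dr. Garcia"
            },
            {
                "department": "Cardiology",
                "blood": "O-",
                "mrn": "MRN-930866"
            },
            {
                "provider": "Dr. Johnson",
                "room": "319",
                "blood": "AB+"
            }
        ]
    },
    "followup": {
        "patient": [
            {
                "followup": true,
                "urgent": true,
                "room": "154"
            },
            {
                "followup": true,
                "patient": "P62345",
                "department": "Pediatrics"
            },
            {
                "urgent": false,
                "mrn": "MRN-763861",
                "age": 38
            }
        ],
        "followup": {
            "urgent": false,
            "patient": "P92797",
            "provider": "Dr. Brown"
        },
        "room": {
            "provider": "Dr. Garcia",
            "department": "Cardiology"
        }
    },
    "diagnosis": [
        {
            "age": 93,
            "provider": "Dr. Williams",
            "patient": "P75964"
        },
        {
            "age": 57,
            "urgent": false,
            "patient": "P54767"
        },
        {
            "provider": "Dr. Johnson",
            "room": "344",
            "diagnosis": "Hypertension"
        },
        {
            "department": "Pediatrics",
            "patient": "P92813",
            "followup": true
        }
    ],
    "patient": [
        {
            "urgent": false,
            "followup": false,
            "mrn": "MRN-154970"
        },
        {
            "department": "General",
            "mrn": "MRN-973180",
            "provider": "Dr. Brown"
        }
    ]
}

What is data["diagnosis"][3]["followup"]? True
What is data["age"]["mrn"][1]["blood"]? "O-"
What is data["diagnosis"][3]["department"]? "Pediatrics"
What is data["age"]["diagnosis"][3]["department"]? "Cardiology"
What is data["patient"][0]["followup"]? False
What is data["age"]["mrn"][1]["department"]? "Cardiology"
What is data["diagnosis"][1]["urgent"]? False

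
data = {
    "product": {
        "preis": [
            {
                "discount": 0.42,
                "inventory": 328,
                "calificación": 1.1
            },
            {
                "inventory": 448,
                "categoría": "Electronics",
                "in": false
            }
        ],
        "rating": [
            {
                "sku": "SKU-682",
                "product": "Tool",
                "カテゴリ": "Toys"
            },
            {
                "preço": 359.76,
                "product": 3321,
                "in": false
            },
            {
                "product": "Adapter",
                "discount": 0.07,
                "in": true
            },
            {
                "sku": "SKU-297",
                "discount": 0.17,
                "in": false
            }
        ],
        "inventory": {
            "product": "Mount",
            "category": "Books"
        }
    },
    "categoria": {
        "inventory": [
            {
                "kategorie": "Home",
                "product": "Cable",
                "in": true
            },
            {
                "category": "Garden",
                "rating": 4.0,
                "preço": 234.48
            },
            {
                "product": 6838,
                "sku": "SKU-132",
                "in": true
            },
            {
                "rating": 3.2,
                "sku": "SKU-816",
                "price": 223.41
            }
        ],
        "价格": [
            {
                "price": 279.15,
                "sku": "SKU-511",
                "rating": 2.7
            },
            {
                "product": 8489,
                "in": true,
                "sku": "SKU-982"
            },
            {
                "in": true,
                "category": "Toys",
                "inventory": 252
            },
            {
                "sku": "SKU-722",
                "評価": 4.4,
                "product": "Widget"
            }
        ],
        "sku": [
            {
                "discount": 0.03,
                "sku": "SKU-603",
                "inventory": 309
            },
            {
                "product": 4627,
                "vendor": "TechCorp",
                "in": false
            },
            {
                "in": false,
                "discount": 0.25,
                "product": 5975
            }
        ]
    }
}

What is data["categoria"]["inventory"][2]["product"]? 6838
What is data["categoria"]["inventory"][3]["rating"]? 3.2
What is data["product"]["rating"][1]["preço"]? 359.76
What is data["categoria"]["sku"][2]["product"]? 5975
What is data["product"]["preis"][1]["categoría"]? "Electronics"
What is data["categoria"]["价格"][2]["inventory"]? 252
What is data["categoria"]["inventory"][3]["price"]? 223.41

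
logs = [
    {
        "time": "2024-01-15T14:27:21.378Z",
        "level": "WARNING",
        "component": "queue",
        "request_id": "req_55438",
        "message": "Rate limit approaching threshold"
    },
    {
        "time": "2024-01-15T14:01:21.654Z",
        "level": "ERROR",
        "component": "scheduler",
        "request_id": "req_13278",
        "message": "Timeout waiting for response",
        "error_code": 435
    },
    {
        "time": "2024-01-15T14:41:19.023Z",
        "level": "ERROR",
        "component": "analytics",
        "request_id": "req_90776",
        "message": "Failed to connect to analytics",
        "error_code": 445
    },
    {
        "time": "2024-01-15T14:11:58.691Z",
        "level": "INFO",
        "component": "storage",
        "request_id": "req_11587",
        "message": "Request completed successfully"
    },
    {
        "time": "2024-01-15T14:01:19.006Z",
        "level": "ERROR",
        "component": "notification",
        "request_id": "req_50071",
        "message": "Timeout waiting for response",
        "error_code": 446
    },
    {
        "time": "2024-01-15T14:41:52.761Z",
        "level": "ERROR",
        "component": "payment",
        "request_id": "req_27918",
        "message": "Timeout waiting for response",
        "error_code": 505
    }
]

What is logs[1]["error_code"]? 435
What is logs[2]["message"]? "Failed to connect to analytics"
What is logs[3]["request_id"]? "req_11587"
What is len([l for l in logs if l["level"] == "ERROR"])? 4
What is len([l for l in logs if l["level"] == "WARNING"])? 1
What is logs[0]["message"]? "Rate limit approaching threshold"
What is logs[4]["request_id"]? "req_50071"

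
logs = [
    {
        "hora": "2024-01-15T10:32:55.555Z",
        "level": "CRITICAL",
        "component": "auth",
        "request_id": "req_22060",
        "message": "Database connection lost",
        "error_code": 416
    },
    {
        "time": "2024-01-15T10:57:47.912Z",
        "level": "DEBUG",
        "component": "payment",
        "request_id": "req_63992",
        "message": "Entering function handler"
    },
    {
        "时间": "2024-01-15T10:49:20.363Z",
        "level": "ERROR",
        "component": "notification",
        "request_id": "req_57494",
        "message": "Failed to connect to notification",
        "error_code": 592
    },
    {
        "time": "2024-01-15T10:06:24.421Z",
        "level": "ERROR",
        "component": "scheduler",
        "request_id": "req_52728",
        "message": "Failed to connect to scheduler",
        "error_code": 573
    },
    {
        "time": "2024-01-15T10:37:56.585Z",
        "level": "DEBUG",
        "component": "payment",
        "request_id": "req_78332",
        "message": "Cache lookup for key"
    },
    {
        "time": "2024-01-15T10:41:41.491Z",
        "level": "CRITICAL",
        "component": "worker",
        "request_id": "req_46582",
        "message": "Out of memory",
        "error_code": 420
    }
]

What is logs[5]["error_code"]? 420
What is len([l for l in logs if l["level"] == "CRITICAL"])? 2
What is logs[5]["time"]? "2024-01-15T10:41:41.491Z"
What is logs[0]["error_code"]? 416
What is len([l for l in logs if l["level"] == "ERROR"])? 2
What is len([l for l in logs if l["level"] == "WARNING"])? 0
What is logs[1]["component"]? "payment"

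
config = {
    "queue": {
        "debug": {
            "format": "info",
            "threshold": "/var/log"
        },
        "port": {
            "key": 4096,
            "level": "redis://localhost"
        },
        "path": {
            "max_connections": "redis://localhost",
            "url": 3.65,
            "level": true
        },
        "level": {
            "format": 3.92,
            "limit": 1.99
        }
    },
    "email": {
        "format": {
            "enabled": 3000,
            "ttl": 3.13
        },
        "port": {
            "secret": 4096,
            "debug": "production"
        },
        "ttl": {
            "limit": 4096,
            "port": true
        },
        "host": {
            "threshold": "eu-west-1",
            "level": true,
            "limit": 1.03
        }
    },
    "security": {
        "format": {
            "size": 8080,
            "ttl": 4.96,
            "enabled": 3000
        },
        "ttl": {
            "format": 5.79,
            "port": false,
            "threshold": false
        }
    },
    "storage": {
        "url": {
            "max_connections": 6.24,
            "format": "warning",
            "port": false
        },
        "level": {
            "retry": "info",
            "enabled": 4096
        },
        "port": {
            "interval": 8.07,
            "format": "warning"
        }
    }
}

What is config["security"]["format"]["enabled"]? 3000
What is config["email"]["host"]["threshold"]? "eu-west-1"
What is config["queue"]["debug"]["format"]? "info"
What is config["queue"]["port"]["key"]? 4096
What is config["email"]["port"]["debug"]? "production"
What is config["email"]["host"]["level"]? True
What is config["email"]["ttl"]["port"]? True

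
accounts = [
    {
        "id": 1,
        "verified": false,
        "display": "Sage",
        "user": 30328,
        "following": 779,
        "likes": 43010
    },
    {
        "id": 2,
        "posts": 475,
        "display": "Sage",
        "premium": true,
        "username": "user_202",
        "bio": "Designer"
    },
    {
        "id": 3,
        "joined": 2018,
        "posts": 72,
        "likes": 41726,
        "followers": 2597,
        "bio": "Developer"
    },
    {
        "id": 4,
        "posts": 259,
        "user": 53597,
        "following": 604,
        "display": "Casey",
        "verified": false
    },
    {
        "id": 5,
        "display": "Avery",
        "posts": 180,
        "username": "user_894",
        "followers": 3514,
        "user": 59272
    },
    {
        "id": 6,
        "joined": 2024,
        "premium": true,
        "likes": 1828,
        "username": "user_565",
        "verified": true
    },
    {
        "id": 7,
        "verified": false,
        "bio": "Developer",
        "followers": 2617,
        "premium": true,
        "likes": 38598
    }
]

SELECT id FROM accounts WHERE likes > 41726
[1]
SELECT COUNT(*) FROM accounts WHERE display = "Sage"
2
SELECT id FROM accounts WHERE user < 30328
[]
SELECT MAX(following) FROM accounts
779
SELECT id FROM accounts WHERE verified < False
[]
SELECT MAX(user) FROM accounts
59272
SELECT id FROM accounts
[1, 2, 3, 4, 5, 6, 7]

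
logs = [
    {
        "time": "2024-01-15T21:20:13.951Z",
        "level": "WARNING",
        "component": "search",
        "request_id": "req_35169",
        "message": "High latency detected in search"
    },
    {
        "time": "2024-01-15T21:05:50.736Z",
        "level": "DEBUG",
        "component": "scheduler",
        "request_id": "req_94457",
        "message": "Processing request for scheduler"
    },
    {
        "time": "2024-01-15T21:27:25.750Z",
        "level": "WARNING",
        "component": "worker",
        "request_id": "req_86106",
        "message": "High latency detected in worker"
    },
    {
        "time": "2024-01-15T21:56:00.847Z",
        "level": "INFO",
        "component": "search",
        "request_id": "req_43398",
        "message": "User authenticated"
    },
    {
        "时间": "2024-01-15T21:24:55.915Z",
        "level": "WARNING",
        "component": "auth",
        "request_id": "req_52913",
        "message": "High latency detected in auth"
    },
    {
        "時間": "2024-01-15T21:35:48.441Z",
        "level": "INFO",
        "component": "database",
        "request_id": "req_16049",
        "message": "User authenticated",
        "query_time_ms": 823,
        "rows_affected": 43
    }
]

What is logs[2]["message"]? "High latency detected in worker"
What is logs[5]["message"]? "User authenticated"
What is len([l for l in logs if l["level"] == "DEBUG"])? 1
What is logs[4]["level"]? "WARNING"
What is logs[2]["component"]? "worker"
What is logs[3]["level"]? "INFO"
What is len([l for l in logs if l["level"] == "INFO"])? 2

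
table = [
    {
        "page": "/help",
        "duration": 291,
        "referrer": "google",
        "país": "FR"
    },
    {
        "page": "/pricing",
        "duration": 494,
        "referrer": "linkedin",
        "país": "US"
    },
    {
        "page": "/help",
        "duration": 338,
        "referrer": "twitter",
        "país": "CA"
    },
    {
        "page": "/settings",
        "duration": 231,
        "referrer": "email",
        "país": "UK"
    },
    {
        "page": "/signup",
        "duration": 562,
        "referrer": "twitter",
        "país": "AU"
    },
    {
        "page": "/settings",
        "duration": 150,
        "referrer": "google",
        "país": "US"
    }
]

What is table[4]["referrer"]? "twitter"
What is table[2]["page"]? "/help"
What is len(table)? 6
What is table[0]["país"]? "FR"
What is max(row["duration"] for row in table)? 562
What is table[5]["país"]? "US"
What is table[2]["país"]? "CA"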